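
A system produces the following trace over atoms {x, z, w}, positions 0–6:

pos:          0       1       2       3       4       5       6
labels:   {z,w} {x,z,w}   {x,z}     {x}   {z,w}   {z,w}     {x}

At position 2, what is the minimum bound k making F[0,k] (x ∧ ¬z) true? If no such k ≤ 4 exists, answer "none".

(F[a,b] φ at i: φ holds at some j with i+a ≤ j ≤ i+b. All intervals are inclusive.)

1

Scan j = 2,3,… for (x ∧ ¬z):
  j=2: fails
  j=3: holds
First hit at j=3, so smallest k = 3-2 = 1.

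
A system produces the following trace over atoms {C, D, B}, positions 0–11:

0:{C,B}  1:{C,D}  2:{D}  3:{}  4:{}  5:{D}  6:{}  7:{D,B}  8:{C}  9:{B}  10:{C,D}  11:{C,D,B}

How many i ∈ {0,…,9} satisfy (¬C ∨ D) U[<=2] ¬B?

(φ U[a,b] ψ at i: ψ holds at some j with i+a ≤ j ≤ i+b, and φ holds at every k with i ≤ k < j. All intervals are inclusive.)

9

Evaluate at each i in [0,9]:
  i=0: ✗ (lhs fails at k=0 before rhs at j=1)
  i=1: ✓ (rhs at j=1)
  i=2: ✓ (rhs at j=2)
  i=3: ✓ (rhs at j=3)
  i=4: ✓ (rhs at j=4)
  i=5: ✓ (rhs at j=5)
  i=6: ✓ (rhs at j=6)
  i=7: ✓ (rhs at j=8; lhs holds on [7,7])
  i=8: ✓ (rhs at j=8)
  i=9: ✓ (rhs at j=10; lhs holds on [9,9])
Positions where it holds: {1, 2, 3, 4, 5, 6, 7, 8, 9} → 9.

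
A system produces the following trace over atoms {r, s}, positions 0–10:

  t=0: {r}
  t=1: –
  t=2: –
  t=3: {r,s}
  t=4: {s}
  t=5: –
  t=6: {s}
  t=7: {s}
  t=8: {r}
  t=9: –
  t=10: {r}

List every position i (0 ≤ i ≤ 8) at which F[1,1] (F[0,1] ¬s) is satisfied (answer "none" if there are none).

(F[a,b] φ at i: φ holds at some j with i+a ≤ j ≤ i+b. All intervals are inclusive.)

0, 1, 3, 4, 6, 7, 8

Evaluate at each i in [0,8]:
  i=0: ✓ (witness j=1)
  i=1: ✓ (witness j=2)
  i=2: ✗ (none in [3,3])
  i=3: ✓ (witness j=4)
  i=4: ✓ (witness j=5)
  i=5: ✗ (none in [6,6])
  i=6: ✓ (witness j=7)
  i=7: ✓ (witness j=8)
  i=8: ✓ (witness j=9)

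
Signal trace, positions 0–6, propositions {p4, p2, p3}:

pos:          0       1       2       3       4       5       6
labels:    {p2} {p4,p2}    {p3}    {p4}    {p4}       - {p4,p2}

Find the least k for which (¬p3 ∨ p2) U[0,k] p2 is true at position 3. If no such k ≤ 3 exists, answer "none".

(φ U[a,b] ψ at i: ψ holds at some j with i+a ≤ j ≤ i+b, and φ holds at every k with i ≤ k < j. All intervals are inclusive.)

3

Need earliest j ≥ 3 with p2, and (¬p3 ∨ p2) at every k in [3,j-1].
  j=3: rhs fails.
  j=4: rhs fails.
  j=5: rhs fails.
  j=6: rhs holds; lhs holds on [3,5]. k = 3.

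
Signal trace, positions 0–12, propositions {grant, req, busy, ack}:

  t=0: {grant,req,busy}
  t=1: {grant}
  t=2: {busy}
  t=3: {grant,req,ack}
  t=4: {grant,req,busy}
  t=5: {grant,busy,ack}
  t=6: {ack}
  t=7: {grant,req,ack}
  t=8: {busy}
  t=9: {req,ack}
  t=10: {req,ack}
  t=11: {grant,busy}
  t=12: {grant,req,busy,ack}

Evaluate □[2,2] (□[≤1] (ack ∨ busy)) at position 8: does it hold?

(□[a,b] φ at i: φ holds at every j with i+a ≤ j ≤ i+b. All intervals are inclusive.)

Check □[≤1] (ack ∨ busy) at every j in [10,10]:
  j=10: holds on [10,11]
All positions satisfy it → formula holds.

Yes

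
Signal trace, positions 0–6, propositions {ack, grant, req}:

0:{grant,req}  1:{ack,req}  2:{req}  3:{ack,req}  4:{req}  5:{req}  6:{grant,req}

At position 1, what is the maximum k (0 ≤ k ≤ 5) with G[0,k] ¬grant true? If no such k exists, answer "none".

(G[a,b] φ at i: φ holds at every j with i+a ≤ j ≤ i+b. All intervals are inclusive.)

¬grant must hold from j=1 onward; find where it first fails.
  j=1: holds
  j=2: holds
  j=3: holds
  j=4: holds
  j=5: holds
  j=6: fails
Holds on [1,5], so largest k = 4.

4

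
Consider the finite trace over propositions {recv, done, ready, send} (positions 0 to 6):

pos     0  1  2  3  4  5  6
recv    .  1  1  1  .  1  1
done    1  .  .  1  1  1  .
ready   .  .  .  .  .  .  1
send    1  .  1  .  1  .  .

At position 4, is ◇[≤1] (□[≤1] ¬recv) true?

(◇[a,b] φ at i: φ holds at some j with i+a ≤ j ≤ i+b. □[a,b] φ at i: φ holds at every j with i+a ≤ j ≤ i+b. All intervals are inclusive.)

Check □[≤1] ¬recv at each j in [4,5]:
  j=4: fails at 5
  j=5: fails at 5
No position in the window satisfies it → formula fails.

False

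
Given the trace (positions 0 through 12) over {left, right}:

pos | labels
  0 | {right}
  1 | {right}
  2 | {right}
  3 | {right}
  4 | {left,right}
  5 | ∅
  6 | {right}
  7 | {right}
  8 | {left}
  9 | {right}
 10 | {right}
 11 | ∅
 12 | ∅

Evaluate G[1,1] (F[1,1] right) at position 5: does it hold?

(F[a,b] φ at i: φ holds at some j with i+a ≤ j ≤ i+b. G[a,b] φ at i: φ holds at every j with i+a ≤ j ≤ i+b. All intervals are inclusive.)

True

Check F[1,1] right at every j in [6,6]:
  j=6: holds (witness at 7)
All positions satisfy it → formula holds.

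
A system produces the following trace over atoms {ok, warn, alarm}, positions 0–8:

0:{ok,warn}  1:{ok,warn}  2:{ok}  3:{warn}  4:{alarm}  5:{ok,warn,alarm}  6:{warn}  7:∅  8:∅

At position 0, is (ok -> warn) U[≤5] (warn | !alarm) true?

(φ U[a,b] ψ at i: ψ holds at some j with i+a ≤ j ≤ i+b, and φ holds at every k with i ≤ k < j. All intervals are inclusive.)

Need some j in [0,5] with (warn | !alarm), and (ok -> warn) at every k in [0,j-1].
  j=0: (warn | !alarm) holds; no prefix to check → satisfied.

Yes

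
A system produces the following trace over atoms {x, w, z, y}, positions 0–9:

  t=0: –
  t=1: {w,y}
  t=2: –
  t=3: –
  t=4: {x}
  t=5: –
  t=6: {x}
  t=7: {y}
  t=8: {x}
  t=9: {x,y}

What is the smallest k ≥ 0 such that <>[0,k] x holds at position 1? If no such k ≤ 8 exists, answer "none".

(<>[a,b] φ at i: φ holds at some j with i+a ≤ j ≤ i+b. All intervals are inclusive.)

Scan j = 1,2,… for x:
  j=1: fails
  j=2: fails
  j=3: fails
  j=4: holds
First hit at j=4, so smallest k = 4-1 = 3.

3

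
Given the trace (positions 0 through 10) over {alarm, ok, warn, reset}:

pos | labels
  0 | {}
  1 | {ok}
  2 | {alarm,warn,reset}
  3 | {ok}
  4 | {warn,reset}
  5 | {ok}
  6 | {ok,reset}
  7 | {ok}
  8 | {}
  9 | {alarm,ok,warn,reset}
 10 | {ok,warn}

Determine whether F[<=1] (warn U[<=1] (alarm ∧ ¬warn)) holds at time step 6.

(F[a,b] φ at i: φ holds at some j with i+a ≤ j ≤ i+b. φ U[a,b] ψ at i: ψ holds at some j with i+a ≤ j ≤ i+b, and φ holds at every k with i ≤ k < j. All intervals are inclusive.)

Check (warn U[<=1] (alarm ∧ ¬warn)) at each j in [6,7]:
  j=6: fails
  j=7: fails
No position in the window satisfies it → formula fails.

Does not hold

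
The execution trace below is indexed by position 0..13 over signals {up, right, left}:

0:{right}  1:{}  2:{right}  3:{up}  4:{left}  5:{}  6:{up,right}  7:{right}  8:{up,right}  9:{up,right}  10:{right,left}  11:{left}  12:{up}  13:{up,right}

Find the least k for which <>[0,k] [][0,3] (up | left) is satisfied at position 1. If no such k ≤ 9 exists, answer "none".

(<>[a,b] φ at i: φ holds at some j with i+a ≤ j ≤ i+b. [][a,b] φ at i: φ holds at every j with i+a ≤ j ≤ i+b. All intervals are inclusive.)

Scan j = 1,2,… for [][0,3] (up | left):
  j=1: fails
  j=2: fails
  j=3: fails
  j=4: fails
  j=5: fails
  j=6: fails
  j=7: fails
  j=8: holds
First hit at j=8, so smallest k = 8-1 = 7.

7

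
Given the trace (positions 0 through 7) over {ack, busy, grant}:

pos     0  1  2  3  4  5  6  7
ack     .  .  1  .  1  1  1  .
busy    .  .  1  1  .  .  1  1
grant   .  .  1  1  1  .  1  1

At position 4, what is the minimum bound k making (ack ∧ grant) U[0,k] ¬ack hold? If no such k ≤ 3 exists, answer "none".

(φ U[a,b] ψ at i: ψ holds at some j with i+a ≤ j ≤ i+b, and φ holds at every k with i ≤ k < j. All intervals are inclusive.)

Need earliest j ≥ 4 with ¬ack, and (ack ∧ grant) at every k in [4,j-1].
  j=4: rhs fails.
  j=5: rhs fails.
  j=6: rhs fails.
  j=7: rhs holds but lhs fails at k=5.
No witness within the range → none.

none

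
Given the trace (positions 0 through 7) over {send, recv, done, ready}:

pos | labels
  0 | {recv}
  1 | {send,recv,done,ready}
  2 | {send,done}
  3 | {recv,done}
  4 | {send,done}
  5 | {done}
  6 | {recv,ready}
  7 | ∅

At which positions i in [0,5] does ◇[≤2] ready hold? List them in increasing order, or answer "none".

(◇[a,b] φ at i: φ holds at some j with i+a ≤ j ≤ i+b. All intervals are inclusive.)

Evaluate at each i in [0,5]:
  i=0: ✓ (witness j=1)
  i=1: ✓ (witness j=1)
  i=2: ✗ (none in [2,4])
  i=3: ✗ (none in [3,5])
  i=4: ✓ (witness j=6)
  i=5: ✓ (witness j=6)

0, 1, 4, 5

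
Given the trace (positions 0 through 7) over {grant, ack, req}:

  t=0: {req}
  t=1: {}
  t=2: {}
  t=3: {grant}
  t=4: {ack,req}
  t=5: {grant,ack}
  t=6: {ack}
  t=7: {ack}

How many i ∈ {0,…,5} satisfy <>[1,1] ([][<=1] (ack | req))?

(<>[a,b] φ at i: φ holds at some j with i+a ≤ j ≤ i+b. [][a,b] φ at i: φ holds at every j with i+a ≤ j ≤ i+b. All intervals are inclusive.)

Evaluate at each i in [0,5]:
  i=0: ✗ (none in [1,1])
  i=1: ✗ (none in [2,2])
  i=2: ✗ (none in [3,3])
  i=3: ✓ (witness j=4)
  i=4: ✓ (witness j=5)
  i=5: ✓ (witness j=6)
Positions where it holds: {3, 4, 5} → 3.

3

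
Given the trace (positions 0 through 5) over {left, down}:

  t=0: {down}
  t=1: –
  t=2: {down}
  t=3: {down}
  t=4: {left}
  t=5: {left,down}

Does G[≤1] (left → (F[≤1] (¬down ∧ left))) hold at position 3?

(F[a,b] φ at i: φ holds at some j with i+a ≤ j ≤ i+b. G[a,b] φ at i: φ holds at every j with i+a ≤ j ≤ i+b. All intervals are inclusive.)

Yes

Check (left → (F[≤1] (¬down ∧ left))) at every j in [3,4]:
  j=3: antecedent false → ✓
  j=4: antecedent true; consequent holds (witness at 4) → ✓
All positions satisfy it → formula holds.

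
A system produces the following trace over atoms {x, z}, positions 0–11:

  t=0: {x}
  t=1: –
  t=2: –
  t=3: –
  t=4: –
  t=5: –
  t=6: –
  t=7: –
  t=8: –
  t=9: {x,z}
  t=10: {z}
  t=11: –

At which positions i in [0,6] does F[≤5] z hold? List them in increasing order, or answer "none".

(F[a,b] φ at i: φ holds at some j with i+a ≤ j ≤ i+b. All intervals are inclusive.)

Evaluate at each i in [0,6]:
  i=0: ✗ (none in [0,5])
  i=1: ✗ (none in [1,6])
  i=2: ✗ (none in [2,7])
  i=3: ✗ (none in [3,8])
  i=4: ✓ (witness j=9)
  i=5: ✓ (witness j=9)
  i=6: ✓ (witness j=9)

4, 5, 6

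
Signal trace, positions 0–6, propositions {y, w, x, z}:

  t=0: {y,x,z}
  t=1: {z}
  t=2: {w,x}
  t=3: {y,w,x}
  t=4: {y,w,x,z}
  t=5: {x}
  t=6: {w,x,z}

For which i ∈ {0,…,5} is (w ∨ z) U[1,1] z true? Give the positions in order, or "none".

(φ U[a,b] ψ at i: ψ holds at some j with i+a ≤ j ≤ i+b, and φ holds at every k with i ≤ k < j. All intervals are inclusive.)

0, 3

Evaluate at each i in [0,5]:
  i=0: ✓ (rhs at j=1; lhs holds on [0,0])
  i=1: ✗ (no rhs in [2,2])
  i=2: ✗ (no rhs in [3,3])
  i=3: ✓ (rhs at j=4; lhs holds on [3,3])
  i=4: ✗ (no rhs in [5,5])
  i=5: ✗ (lhs fails at k=5 before rhs at j=6)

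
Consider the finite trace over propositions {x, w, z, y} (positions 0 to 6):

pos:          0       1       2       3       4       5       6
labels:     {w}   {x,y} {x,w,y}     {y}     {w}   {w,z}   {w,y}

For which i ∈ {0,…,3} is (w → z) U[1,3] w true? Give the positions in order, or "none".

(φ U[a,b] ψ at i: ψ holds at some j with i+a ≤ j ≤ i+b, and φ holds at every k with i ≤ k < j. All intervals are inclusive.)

1, 3

Evaluate at each i in [0,3]:
  i=0: ✗ (lhs fails at k=0 before rhs at j=2)
  i=1: ✓ (rhs at j=2; lhs holds on [1,1])
  i=2: ✗ (lhs fails at k=2 before rhs at j=4)
  i=3: ✓ (rhs at j=4; lhs holds on [3,3])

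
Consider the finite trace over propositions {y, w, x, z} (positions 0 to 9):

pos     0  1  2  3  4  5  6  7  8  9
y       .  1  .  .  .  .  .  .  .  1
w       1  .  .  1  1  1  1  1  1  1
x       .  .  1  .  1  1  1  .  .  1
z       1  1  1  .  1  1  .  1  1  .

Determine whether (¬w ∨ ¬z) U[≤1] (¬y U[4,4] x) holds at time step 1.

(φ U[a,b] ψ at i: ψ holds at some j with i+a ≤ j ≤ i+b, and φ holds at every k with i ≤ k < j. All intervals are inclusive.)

True

Need some j in [1,2] with (¬y U[4,4] x), and (¬w ∨ ¬z) at every k in [1,j-1].
  j=1: (¬y U[4,4] x) — fails.
  j=2: (¬y U[4,4] x) holds; (¬w ∨ ¬z) holds at every k in [1,1] → satisfied.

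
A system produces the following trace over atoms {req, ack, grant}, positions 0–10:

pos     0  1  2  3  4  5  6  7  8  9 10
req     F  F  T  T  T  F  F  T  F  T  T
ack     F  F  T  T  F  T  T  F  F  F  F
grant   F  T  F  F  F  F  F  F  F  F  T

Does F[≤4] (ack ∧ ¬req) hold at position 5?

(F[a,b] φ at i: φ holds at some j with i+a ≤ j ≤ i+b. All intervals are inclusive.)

Yes

Check (ack ∧ ¬req) at each j in [5,9]:
  j=5: true
  j=6: true
  j=7: false
  j=8: false
  j=9: false
Found at j=5 → formula holds.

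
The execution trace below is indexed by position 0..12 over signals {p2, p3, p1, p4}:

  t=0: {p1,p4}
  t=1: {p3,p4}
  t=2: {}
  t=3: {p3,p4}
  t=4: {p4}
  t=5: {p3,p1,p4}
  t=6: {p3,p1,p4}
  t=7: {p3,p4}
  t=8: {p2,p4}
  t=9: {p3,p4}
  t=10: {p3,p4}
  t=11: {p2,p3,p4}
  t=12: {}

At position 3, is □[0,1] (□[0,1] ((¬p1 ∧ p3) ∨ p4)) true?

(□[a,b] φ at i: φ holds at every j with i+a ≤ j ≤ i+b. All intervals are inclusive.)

Check □[0,1] ((¬p1 ∧ p3) ∨ p4) at every j in [3,4]:
  j=3: holds on [3,4]
  j=4: holds on [4,5]
All positions satisfy it → formula holds.

Yes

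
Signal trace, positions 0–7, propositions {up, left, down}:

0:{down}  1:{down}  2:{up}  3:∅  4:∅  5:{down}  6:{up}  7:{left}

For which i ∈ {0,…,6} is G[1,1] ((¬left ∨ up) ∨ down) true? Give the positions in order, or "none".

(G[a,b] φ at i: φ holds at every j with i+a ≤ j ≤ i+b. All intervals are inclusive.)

0, 1, 2, 3, 4, 5

Evaluate at each i in [0,6]:
  i=0: ✓ (all of [1,1])
  i=1: ✓ (all of [2,2])
  i=2: ✓ (all of [3,3])
  i=3: ✓ (all of [4,4])
  i=4: ✓ (all of [5,5])
  i=5: ✓ (all of [6,6])
  i=6: ✗ (fails at j=7)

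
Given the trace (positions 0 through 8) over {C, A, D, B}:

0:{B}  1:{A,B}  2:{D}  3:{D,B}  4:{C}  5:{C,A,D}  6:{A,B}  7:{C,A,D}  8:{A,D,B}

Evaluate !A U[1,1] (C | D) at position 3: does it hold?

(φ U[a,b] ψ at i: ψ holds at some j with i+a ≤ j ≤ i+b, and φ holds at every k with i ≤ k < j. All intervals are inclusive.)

Need some j in [4,4] with (C | D), and !A at every k in [3,j-1].
  j=4: (C | D) holds; !A holds at every k in [3,3] → satisfied.

Yes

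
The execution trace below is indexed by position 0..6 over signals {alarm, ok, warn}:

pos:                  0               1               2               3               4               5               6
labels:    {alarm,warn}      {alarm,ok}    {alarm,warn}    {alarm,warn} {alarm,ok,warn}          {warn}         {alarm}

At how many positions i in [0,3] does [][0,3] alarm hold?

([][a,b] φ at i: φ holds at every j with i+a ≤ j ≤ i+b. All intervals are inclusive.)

2

Evaluate at each i in [0,3]:
  i=0: ✓ (all of [0,3])
  i=1: ✓ (all of [1,4])
  i=2: ✗ (fails at j=5)
  i=3: ✗ (fails at j=5)
Positions where it holds: {0, 1} → 2.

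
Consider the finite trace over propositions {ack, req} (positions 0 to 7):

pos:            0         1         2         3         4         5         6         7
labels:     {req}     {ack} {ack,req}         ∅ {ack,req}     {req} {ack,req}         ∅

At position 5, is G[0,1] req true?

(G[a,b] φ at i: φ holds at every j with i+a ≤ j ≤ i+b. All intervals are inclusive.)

Check req at every j in [5,6]:
  j=5: true
  j=6: true
All positions satisfy it → formula holds.

Yes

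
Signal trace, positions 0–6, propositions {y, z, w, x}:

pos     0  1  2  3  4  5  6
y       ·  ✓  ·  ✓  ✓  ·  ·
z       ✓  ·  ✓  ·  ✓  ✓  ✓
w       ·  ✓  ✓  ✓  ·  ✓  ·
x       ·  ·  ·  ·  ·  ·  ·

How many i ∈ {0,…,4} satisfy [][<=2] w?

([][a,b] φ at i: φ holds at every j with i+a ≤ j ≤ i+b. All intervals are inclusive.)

Evaluate at each i in [0,4]:
  i=0: ✗ (fails at j=0)
  i=1: ✓ (all of [1,3])
  i=2: ✗ (fails at j=4)
  i=3: ✗ (fails at j=4)
  i=4: ✗ (fails at j=4)
Positions where it holds: {1} → 1.

1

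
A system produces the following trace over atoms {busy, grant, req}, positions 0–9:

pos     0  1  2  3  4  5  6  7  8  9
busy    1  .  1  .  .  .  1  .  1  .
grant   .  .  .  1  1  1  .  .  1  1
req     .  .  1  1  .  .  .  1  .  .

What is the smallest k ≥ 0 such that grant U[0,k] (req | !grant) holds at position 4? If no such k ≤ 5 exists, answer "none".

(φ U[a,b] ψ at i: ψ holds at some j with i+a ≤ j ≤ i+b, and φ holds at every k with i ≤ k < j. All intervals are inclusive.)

2

Need earliest j ≥ 4 with (req | !grant), and grant at every k in [4,j-1].
  j=4: rhs fails.
  j=5: rhs fails.
  j=6: rhs holds; lhs holds on [4,5]. k = 2.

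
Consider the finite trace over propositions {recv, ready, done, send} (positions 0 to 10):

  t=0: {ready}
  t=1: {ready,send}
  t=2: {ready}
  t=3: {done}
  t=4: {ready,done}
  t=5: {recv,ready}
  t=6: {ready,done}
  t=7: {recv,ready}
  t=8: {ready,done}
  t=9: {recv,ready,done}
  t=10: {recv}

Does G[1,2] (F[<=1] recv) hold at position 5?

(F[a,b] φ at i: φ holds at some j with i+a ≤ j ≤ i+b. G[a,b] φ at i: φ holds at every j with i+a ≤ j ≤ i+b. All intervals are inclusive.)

Holds

Check F[<=1] recv at every j in [6,7]:
  j=6: holds (witness at 7)
  j=7: holds (witness at 7)
All positions satisfy it → formula holds.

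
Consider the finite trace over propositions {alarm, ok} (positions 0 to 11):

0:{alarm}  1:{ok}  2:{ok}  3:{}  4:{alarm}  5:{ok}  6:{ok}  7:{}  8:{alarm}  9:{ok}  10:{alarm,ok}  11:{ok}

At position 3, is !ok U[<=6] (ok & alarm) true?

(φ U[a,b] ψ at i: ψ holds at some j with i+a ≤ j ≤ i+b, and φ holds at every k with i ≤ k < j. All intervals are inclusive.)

No

Need some j in [3,9] with (ok & alarm), and !ok at every k in [3,j-1].
  j=3: (ok & alarm) false.
  j=4: (ok & alarm) false.
  j=5: (ok & alarm) false.
  j=6: (ok & alarm) false.
  j=7: (ok & alarm) false.
  j=8: (ok & alarm) false.
  j=9: (ok & alarm) false.
No j in the window works → until fails.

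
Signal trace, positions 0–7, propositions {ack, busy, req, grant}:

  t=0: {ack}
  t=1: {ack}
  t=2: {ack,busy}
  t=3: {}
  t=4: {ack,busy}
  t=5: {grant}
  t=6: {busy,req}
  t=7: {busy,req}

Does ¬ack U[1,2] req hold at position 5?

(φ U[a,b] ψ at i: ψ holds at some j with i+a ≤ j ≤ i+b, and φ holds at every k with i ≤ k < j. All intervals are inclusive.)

Need some j in [6,7] with req, and ¬ack at every k in [5,j-1].
  j=6: req holds; ¬ack holds at every k in [5,5] → satisfied.

True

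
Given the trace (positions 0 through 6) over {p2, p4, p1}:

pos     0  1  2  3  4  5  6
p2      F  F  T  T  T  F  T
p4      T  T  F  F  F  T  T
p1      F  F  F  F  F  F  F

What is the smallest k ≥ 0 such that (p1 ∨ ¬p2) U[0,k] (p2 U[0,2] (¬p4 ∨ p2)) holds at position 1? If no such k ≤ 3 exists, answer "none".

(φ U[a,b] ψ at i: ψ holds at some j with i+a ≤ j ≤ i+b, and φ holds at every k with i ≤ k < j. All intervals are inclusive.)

Need earliest j ≥ 1 with (p2 U[0,2] (¬p4 ∨ p2)), and (p1 ∨ ¬p2) at every k in [1,j-1].
  j=1: rhs fails.
  j=2: rhs holds; lhs holds on [1,1]. k = 1.

1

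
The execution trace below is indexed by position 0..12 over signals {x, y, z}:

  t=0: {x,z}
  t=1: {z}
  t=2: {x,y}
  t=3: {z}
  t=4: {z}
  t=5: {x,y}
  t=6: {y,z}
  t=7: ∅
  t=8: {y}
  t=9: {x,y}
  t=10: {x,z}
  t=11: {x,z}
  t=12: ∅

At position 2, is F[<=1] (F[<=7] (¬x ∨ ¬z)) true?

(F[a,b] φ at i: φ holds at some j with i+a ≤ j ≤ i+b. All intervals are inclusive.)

Holds

Check F[<=7] (¬x ∨ ¬z) at each j in [2,3]:
  j=2: holds (witness at 2)
  j=3: holds (witness at 3)
Found at j=2 → formula holds.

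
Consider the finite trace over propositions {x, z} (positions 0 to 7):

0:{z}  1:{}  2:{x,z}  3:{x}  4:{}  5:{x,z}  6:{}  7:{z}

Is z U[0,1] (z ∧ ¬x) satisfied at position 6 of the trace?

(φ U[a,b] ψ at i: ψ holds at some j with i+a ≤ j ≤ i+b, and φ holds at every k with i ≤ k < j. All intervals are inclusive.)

Need some j in [6,7] with (z ∧ ¬x), and z at every k in [6,j-1].
  j=6: (z ∧ ¬x) false.
  j=7: (z ∧ ¬x) holds, but z fails at k=6 → not this j.
No j in the window works → until fails.

False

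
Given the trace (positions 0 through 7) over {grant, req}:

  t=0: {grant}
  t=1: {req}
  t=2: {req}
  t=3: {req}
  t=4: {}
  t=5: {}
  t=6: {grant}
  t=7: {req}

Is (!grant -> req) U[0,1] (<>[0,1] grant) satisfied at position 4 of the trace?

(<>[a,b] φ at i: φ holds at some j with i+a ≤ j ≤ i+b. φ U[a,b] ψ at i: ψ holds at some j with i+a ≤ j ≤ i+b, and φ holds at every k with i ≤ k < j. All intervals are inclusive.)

Need some j in [4,5] with <>[0,1] grant, and (!grant -> req) at every k in [4,j-1].
  j=4: <>[0,1] grant — fails (none in [4,5]).
  j=5: <>[0,1] grant holds, but (!grant -> req) fails at k=4 → not this j.
No j in the window works → until fails.

Does not hold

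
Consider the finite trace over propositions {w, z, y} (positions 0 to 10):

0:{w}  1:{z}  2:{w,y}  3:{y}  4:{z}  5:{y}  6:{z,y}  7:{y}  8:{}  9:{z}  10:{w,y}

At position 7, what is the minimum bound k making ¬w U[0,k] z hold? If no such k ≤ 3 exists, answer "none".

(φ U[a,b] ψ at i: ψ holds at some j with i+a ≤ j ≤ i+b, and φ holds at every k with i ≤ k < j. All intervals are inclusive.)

2

Need earliest j ≥ 7 with z, and ¬w at every k in [7,j-1].
  j=7: rhs fails.
  j=8: rhs fails.
  j=9: rhs holds; lhs holds on [7,8]. k = 2.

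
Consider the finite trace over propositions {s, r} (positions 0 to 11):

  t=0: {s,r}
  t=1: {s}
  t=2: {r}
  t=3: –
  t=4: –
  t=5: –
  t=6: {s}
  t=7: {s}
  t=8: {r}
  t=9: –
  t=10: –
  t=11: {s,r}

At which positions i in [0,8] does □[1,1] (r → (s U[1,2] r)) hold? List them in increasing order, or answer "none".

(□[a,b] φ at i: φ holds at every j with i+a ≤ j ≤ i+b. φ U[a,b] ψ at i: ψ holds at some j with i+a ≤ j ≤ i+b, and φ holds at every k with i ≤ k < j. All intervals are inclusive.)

Evaluate at each i in [0,8]:
  i=0: ✓ (all of [1,1])
  i=1: ✗ (fails at j=2)
  i=2: ✓ (all of [3,3])
  i=3: ✓ (all of [4,4])
  i=4: ✓ (all of [5,5])
  i=5: ✓ (all of [6,6])
  i=6: ✓ (all of [7,7])
  i=7: ✗ (fails at j=8)
  i=8: ✓ (all of [9,9])

0, 2, 3, 4, 5, 6, 8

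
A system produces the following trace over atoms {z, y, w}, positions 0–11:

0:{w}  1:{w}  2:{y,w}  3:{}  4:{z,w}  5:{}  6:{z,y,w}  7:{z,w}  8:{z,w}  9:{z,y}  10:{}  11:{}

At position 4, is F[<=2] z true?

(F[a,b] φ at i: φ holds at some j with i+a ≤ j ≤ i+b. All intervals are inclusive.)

Yes

Check z at each j in [4,6]:
  j=4: true
  j=5: false
  j=6: true
Found at j=4 → formula holds.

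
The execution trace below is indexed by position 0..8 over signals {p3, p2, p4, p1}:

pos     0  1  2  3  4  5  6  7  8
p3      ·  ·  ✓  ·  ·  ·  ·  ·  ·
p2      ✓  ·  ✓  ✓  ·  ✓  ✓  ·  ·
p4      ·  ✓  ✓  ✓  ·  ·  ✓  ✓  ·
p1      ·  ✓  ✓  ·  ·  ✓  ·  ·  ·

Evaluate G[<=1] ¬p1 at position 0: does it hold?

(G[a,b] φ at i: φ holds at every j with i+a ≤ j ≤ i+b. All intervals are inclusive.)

False

Check ¬p1 at every j in [0,1]:
  j=0: true
  j=1: false
Fails at j=1 → formula fails.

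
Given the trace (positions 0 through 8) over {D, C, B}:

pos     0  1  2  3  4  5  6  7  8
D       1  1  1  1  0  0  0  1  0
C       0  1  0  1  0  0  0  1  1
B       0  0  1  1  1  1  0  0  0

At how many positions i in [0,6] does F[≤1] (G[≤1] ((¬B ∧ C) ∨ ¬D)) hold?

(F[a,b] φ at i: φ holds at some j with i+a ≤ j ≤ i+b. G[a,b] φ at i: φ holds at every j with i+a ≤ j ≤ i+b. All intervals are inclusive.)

4

Evaluate at each i in [0,6]:
  i=0: ✗ (none in [0,1])
  i=1: ✗ (none in [1,2])
  i=2: ✗ (none in [2,3])
  i=3: ✓ (witness j=4)
  i=4: ✓ (witness j=4)
  i=5: ✓ (witness j=5)
  i=6: ✓ (witness j=6)
Positions where it holds: {3, 4, 5, 6} → 4.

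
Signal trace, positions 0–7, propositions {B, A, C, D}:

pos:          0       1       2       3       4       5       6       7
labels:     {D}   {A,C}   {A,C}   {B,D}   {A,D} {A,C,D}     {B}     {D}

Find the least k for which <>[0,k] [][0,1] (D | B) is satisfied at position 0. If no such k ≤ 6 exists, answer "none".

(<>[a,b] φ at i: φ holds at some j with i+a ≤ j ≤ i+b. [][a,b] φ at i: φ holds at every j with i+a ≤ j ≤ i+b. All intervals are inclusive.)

Scan j = 0,1,… for [][0,1] (D | B):
  j=0: fails
  j=1: fails
  j=2: fails
  j=3: holds
First hit at j=3, so smallest k = 3-0 = 3.

3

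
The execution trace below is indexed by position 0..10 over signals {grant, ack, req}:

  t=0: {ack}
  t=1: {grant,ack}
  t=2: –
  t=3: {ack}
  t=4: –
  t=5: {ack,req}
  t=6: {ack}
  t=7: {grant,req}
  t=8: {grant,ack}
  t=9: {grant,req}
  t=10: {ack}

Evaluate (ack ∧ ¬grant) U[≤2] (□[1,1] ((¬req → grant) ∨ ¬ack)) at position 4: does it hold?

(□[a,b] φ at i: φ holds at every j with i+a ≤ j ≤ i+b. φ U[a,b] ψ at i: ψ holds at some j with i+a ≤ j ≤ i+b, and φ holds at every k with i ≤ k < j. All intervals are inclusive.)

Need some j in [4,6] with □[1,1] ((¬req → grant) ∨ ¬ack), and (ack ∧ ¬grant) at every k in [4,j-1].
  j=4: □[1,1] ((¬req → grant) ∨ ¬ack) holds; no prefix to check → satisfied.

Holds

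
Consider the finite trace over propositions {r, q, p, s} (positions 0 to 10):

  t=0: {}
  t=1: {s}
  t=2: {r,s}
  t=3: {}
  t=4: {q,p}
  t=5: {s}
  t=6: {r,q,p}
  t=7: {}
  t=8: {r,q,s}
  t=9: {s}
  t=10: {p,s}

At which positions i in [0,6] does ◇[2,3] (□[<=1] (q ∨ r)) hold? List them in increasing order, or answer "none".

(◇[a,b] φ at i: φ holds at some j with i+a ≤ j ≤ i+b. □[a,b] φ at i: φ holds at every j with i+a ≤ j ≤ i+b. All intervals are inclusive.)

none

Evaluate at each i in [0,6]:
  i=0: ✗ (none in [2,3])
  i=1: ✗ (none in [3,4])
  i=2: ✗ (none in [4,5])
  i=3: ✗ (none in [5,6])
  i=4: ✗ (none in [6,7])
  i=5: ✗ (none in [7,8])
  i=6: ✗ (none in [8,9])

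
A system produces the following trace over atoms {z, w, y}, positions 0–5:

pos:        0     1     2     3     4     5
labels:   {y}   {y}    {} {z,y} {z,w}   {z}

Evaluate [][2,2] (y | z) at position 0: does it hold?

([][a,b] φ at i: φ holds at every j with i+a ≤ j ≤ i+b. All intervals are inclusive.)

Does not hold

Check (y | z) at every j in [2,2]:
  j=2: false
Fails at j=2 → formula fails.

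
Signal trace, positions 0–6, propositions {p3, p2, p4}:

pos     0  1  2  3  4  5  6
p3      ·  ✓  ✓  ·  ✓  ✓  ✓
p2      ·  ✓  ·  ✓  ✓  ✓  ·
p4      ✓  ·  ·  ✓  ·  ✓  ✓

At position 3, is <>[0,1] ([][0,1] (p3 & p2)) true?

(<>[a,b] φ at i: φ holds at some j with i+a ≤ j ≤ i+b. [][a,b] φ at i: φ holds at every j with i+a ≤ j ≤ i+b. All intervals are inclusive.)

Check [][0,1] (p3 & p2) at each j in [3,4]:
  j=3: fails at 3
  j=4: holds on [4,5]
Found at j=4 → formula holds.

Yes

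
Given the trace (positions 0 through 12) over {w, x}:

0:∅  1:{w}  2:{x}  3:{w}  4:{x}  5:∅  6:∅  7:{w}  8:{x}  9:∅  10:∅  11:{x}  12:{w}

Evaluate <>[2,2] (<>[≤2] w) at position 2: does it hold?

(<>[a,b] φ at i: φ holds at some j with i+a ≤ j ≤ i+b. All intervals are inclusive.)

Does not hold

Check <>[≤2] w at each j in [4,4]:
  j=4: fails (none in [4,6])
No position in the window satisfies it → formula fails.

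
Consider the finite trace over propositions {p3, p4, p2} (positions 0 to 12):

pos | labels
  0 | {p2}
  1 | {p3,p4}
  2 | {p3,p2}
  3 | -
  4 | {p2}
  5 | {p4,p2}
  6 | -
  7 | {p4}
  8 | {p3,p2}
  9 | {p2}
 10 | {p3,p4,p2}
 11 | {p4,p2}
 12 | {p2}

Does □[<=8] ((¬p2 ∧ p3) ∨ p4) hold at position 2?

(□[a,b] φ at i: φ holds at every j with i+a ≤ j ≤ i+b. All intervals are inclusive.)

No

Check ((¬p2 ∧ p3) ∨ p4) at every j in [2,10]:
  j=2: false
  j=3: false
  j=4: false
  j=5: true
  j=6: false
  j=7: true
  j=8: false
  j=9: false
  j=10: true
Fails at j=2 → formula fails.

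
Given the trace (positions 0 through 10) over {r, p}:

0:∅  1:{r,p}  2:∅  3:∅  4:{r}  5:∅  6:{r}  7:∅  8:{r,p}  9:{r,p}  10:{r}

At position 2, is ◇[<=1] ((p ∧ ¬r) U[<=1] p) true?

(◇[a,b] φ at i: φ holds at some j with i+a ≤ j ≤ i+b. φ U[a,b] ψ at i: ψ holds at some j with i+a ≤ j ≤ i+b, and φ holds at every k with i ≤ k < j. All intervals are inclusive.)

Check ((p ∧ ¬r) U[<=1] p) at each j in [2,3]:
  j=2: fails
  j=3: fails
No position in the window satisfies it → formula fails.

No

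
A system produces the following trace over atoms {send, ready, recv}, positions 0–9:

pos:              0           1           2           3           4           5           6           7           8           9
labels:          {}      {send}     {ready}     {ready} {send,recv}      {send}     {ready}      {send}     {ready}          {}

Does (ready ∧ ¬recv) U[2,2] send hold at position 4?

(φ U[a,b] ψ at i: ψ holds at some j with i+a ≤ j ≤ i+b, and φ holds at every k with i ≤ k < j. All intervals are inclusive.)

No

Need some j in [6,6] with send, and (ready ∧ ¬recv) at every k in [4,j-1].
  j=6: send false.
No j in the window works → until fails.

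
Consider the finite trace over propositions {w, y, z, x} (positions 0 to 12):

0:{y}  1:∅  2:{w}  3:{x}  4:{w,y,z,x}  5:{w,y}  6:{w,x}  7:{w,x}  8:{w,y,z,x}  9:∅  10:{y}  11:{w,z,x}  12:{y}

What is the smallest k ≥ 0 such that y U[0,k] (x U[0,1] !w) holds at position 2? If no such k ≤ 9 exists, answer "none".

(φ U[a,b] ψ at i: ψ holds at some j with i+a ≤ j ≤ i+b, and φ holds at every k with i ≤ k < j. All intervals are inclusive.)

Need earliest j ≥ 2 with (x U[0,1] !w), and y at every k in [2,j-1].
  j=2: rhs fails.
  j=3: rhs holds but lhs fails at k=2.
  j=4: rhs fails.
  j=5: rhs fails.
  j=6: rhs fails.
  j=7: rhs fails.
  j=8: rhs holds but lhs fails at k=2.
  j=9: rhs holds but lhs fails at k=2.
  j=10: rhs holds but lhs fails at k=2.
  j=11: rhs holds but lhs fails at k=2.
No witness within the range → none.

none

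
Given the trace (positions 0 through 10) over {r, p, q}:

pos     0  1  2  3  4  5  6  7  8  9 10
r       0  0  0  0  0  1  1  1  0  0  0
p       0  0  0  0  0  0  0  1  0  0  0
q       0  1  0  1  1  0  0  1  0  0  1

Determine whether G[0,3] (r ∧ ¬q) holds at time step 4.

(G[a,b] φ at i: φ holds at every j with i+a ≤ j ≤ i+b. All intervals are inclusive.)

No

Check (r ∧ ¬q) at every j in [4,7]:
  j=4: false
  j=5: true
  j=6: true
  j=7: false
Fails at j=4 → formula fails.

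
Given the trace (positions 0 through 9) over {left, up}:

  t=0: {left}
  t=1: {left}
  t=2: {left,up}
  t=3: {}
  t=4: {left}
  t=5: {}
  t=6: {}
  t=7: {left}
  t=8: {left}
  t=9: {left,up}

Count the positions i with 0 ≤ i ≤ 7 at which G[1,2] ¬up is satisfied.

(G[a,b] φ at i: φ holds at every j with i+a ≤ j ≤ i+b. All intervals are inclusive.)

Evaluate at each i in [0,7]:
  i=0: ✗ (fails at j=2)
  i=1: ✗ (fails at j=2)
  i=2: ✓ (all of [3,4])
  i=3: ✓ (all of [4,5])
  i=4: ✓ (all of [5,6])
  i=5: ✓ (all of [6,7])
  i=6: ✓ (all of [7,8])
  i=7: ✗ (fails at j=9)
Positions where it holds: {2, 3, 4, 5, 6} → 5.

5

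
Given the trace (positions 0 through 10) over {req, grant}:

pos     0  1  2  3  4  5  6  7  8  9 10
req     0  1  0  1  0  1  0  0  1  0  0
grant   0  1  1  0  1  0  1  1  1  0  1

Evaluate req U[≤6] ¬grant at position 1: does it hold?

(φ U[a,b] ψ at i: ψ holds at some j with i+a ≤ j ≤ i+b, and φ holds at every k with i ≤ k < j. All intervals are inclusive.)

Need some j in [1,7] with ¬grant, and req at every k in [1,j-1].
  j=1: ¬grant false.
  j=2: ¬grant false.
  j=3: ¬grant holds, but req fails at k=2 → not this j.
  j=4: ¬grant false.
  j=5: ¬grant holds, but req fails at k=2 → not this j.
  j=6: ¬grant false.
  j=7: ¬grant false.
No j in the window works → until fails.

Does not hold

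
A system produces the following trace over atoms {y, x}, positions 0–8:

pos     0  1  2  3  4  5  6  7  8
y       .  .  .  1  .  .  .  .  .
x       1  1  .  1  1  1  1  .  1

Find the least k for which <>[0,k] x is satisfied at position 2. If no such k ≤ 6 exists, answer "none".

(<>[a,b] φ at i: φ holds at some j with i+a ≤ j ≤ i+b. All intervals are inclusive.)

Scan j = 2,3,… for x:
  j=2: fails
  j=3: holds
First hit at j=3, so smallest k = 3-2 = 1.

1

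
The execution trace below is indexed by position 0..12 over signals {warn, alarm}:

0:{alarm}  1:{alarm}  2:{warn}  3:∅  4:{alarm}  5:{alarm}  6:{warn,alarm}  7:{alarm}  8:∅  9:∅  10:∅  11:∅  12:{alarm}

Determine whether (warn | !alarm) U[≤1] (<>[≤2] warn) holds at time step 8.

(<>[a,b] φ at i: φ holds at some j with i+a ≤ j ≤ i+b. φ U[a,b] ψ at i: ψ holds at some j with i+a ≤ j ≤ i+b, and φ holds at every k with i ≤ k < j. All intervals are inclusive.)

Need some j in [8,9] with <>[≤2] warn, and (warn | !alarm) at every k in [8,j-1].
  j=8: <>[≤2] warn — fails (none in [8,10]).
  j=9: <>[≤2] warn — fails (none in [9,11]).
No j in the window works → until fails.

False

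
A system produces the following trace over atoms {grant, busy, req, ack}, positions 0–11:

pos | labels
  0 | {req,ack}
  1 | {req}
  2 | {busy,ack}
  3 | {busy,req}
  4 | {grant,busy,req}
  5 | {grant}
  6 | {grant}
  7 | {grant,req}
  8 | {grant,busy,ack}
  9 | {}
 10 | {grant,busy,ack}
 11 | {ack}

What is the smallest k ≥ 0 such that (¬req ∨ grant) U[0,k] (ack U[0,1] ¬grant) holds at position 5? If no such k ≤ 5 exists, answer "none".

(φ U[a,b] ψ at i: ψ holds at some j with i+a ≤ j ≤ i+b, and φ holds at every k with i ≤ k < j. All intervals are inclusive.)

Need earliest j ≥ 5 with (ack U[0,1] ¬grant), and (¬req ∨ grant) at every k in [5,j-1].
  j=5: rhs fails.
  j=6: rhs fails.
  j=7: rhs fails.
  j=8: rhs holds; lhs holds on [5,7]. k = 3.

3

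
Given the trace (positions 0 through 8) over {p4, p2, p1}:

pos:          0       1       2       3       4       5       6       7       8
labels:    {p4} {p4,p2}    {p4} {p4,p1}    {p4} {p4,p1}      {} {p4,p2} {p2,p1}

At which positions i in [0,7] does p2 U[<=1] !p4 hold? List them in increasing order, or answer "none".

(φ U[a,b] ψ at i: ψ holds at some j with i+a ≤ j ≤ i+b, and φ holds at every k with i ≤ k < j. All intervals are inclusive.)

6, 7

Evaluate at each i in [0,7]:
  i=0: ✗ (no rhs in [0,1])
  i=1: ✗ (no rhs in [1,2])
  i=2: ✗ (no rhs in [2,3])
  i=3: ✗ (no rhs in [3,4])
  i=4: ✗ (no rhs in [4,5])
  i=5: ✗ (lhs fails at k=5 before rhs at j=6)
  i=6: ✓ (rhs at j=6)
  i=7: ✓ (rhs at j=8; lhs holds on [7,7])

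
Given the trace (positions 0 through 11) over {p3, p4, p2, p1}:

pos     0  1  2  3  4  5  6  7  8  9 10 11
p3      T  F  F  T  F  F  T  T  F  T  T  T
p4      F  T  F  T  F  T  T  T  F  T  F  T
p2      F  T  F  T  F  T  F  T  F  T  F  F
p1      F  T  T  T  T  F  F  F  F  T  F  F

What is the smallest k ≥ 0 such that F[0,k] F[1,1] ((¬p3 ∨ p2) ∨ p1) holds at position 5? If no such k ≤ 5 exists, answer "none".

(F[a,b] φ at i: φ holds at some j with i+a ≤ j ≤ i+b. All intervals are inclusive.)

Scan j = 5,6,… for F[1,1] ((¬p3 ∨ p2) ∨ p1):
  j=5: fails
  j=6: holds
First hit at j=6, so smallest k = 6-5 = 1.

1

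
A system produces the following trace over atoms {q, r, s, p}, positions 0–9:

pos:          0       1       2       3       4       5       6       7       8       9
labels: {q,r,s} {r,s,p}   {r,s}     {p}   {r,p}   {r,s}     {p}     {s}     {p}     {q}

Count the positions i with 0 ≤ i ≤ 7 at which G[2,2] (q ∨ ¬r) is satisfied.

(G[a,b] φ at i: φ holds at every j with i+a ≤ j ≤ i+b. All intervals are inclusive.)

Evaluate at each i in [0,7]:
  i=0: ✗ (fails at j=2)
  i=1: ✓ (all of [3,3])
  i=2: ✗ (fails at j=4)
  i=3: ✗ (fails at j=5)
  i=4: ✓ (all of [6,6])
  i=5: ✓ (all of [7,7])
  i=6: ✓ (all of [8,8])
  i=7: ✓ (all of [9,9])
Positions where it holds: {1, 4, 5, 6, 7} → 5.

5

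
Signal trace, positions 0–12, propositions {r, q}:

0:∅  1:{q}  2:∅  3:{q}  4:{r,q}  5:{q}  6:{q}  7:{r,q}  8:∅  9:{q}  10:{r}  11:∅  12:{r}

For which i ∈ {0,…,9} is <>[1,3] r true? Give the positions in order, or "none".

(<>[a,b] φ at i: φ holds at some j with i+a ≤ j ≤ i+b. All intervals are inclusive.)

1, 2, 3, 4, 5, 6, 7, 8, 9

Evaluate at each i in [0,9]:
  i=0: ✗ (none in [1,3])
  i=1: ✓ (witness j=4)
  i=2: ✓ (witness j=4)
  i=3: ✓ (witness j=4)
  i=4: ✓ (witness j=7)
  i=5: ✓ (witness j=7)
  i=6: ✓ (witness j=7)
  i=7: ✓ (witness j=10)
  i=8: ✓ (witness j=10)
  i=9: ✓ (witness j=10)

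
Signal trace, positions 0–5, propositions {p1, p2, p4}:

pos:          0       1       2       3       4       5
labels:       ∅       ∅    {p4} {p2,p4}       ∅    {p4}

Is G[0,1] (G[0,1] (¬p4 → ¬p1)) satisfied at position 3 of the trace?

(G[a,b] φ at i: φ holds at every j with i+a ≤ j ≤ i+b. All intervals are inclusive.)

True

Check G[0,1] (¬p4 → ¬p1) at every j in [3,4]:
  j=3: holds on [3,4]
  j=4: holds on [4,5]
All positions satisfy it → formula holds.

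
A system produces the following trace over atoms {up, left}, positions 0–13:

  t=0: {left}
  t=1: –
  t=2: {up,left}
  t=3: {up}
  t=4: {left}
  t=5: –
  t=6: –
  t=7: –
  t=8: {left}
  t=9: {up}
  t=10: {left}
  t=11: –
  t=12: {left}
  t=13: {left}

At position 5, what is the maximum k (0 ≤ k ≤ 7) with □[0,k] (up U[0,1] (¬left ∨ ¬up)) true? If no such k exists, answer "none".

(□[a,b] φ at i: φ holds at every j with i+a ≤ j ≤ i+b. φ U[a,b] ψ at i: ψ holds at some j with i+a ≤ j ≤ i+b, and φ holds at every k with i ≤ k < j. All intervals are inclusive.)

7

(up U[0,1] (¬left ∨ ¬up)) must hold from j=5 onward; find where it first fails.
  j=5: holds
  j=6: holds
  j=7: holds
  j=8: holds
  j=9: holds
  j=10: holds
  j=11: holds
  j=12: holds
Holds through j=12; largest k = 7.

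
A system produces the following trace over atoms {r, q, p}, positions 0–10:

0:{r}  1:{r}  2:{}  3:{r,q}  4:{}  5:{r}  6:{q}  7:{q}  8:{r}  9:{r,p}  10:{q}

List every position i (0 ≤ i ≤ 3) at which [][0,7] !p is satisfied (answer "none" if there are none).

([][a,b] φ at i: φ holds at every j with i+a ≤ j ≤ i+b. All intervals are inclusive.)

Evaluate at each i in [0,3]:
  i=0: ✓ (all of [0,7])
  i=1: ✓ (all of [1,8])
  i=2: ✗ (fails at j=9)
  i=3: ✗ (fails at j=9)

0, 1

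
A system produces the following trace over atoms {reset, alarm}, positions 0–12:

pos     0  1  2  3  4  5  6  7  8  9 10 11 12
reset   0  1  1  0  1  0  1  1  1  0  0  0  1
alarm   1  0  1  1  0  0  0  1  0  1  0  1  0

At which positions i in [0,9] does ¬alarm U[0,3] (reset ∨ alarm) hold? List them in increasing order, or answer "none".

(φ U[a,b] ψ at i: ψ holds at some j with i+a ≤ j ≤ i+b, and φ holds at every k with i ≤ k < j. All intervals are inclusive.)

0, 1, 2, 3, 4, 5, 6, 7, 8, 9

Evaluate at each i in [0,9]:
  i=0: ✓ (rhs at j=0)
  i=1: ✓ (rhs at j=1)
  i=2: ✓ (rhs at j=2)
  i=3: ✓ (rhs at j=3)
  i=4: ✓ (rhs at j=4)
  i=5: ✓ (rhs at j=6; lhs holds on [5,5])
  i=6: ✓ (rhs at j=6)
  i=7: ✓ (rhs at j=7)
  i=8: ✓ (rhs at j=8)
  i=9: ✓ (rhs at j=9)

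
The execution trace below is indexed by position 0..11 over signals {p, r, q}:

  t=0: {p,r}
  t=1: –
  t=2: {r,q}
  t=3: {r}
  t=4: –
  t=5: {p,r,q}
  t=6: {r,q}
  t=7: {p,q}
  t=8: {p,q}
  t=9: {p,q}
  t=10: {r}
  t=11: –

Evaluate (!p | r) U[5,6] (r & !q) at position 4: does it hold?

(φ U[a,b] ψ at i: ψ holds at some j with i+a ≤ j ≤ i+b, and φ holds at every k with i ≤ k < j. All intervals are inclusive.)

Need some j in [9,10] with (r & !q), and (!p | r) at every k in [4,j-1].
  j=9: (r & !q) false.
  j=10: (r & !q) holds, but (!p | r) fails at k=7 → not this j.
No j in the window works → until fails.

Does not hold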